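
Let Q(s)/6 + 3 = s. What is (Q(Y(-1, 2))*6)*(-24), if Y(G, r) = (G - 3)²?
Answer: -11232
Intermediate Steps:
Y(G, r) = (-3 + G)²
Q(s) = -18 + 6*s
(Q(Y(-1, 2))*6)*(-24) = ((-18 + 6*(-3 - 1)²)*6)*(-24) = ((-18 + 6*(-4)²)*6)*(-24) = ((-18 + 6*16)*6)*(-24) = ((-18 + 96)*6)*(-24) = (78*6)*(-24) = 468*(-24) = -11232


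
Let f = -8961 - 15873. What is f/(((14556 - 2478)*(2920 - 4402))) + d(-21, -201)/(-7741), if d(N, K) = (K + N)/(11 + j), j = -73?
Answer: 662097443/715897325286 ≈ 0.00092485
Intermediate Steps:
f = -24834
d(N, K) = -K/62 - N/62 (d(N, K) = (K + N)/(11 - 73) = (K + N)/(-62) = (K + N)*(-1/62) = -K/62 - N/62)
f/(((14556 - 2478)*(2920 - 4402))) + d(-21, -201)/(-7741) = -24834*1/((2920 - 4402)*(14556 - 2478)) + (-1/62*(-201) - 1/62*(-21))/(-7741) = -24834/(12078*(-1482)) + (201/62 + 21/62)*(-1/7741) = -24834/(-17899596) + (111/31)*(-1/7741) = -24834*(-1/17899596) - 111/239971 = 4139/2983266 - 111/239971 = 662097443/715897325286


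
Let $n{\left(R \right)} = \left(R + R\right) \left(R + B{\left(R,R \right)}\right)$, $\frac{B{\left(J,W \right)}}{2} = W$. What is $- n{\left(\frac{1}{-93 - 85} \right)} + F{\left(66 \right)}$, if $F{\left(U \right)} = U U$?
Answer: $\frac{69007749}{15842} \approx 4356.0$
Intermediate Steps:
$F{\left(U \right)} = U^{2}$
$B{\left(J,W \right)} = 2 W$
$n{\left(R \right)} = 6 R^{2}$ ($n{\left(R \right)} = \left(R + R\right) \left(R + 2 R\right) = 2 R 3 R = 6 R^{2}$)
$- n{\left(\frac{1}{-93 - 85} \right)} + F{\left(66 \right)} = - 6 \left(\frac{1}{-93 - 85}\right)^{2} + 66^{2} = - 6 \left(\frac{1}{-178}\right)^{2} + 4356 = - 6 \left(- \frac{1}{178}\right)^{2} + 4356 = - \frac{6}{31684} + 4356 = \left(-1\right) \frac{3}{15842} + 4356 = - \frac{3}{15842} + 4356 = \frac{69007749}{15842}$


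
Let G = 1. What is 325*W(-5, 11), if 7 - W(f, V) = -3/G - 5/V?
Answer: 37375/11 ≈ 3397.7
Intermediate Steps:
W(f, V) = 10 + 5/V (W(f, V) = 7 - (-3/1 - 5/V) = 7 - (-3*1 - 5/V) = 7 - (-3 - 5/V) = 7 + (3 + 5/V) = 10 + 5/V)
325*W(-5, 11) = 325*(10 + 5/11) = 325*(115/11) = 37375/11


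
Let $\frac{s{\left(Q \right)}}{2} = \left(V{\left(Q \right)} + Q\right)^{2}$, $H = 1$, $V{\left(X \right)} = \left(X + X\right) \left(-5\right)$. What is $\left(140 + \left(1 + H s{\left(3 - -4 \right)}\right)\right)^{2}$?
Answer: $65270241$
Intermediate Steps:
$V{\left(X \right)} = - 10 X$ ($V{\left(X \right)} = 2 X \left(-5\right) = - 10 X$)
$s{\left(Q \right)} = 162 Q^{2}$ ($s{\left(Q \right)} = 2 \left(- 10 Q + Q\right)^{2} = 2 \left(- 9 Q\right)^{2} = 2 \cdot 81 Q^{2} = 162 Q^{2}$)
$\left(140 + \left(1 + H s{\left(3 - -4 \right)}\right)\right)^{2} = \left(140 + \left(1 + 1 \cdot 162 \left(3 - -4\right)^{2}\right)\right)^{2} = \left(140 + \left(1 + 1 \cdot 162 \left(3 + 4\right)^{2}\right)\right)^{2} = \left(140 + \left(1 + 1 \cdot 162 \cdot 7^{2}\right)\right)^{2} = \left(140 + \left(1 + 1 \cdot 162 \cdot 49\right)\right)^{2} = \left(140 + \left(1 + 1 \cdot 7938\right)\right)^{2} = \left(140 + \left(1 + 7938\right)\right)^{2} = \left(140 + 7939\right)^{2} = 8079^{2} = 65270241$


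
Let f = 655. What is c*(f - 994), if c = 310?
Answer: -105090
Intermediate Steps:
c*(f - 994) = 310*(655 - 994) = 310*(-339) = -105090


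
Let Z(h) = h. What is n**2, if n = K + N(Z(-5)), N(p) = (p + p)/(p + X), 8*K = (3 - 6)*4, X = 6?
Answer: 529/4 ≈ 132.25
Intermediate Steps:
K = -3/2 (K = ((3 - 6)*4)/8 = (-3*4)/8 = (1/8)*(-12) = -3/2 ≈ -1.5000)
N(p) = 2*p/(6 + p) (N(p) = (p + p)/(p + 6) = (2*p)/(6 + p) = 2*p/(6 + p))
n = -23/2 (n = -3/2 + 2*(-5)/(6 - 5) = -3/2 + 2*(-5)/1 = -3/2 + 2*(-5)*1 = -3/2 - 10 = -23/2 ≈ -11.500)
n**2 = (-23/2)**2 = 529/4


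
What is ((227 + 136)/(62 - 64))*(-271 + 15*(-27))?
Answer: 122694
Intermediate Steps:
((227 + 136)/(62 - 64))*(-271 + 15*(-27)) = (363/(-2))*(-271 - 405) = (363*(-1/2))*(-676) = -363/2*(-676) = 122694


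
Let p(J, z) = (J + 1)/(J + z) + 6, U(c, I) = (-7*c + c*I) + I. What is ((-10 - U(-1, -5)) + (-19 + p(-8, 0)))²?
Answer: 54289/64 ≈ 848.27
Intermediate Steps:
U(c, I) = I - 7*c + I*c (U(c, I) = (-7*c + I*c) + I = I - 7*c + I*c)
p(J, z) = 6 + (1 + J)/(J + z) (p(J, z) = (1 + J)/(J + z) + 6 = 6 + (1 + J)/(J + z))
((-10 - U(-1, -5)) + (-19 + p(-8, 0)))² = ((-10 - (-5 - 7*(-1) - 5*(-1))) + (-19 + (1 + 6*0 + 7*(-8))/(-8 + 0)))² = ((-10 - (-5 + 7 + 5)) + (-19 + (1 + 0 - 56)/(-8)))² = ((-10 - 1*7) + (-19 - ⅛*(-55)))² = ((-10 - 7) + (-19 + 55/8))² = (-17 - 97/8)² = (-233/8)² = 54289/64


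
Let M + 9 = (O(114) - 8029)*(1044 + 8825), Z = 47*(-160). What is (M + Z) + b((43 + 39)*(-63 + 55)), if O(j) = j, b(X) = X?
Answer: -78121320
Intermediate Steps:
Z = -7520
M = -78113144 (M = -9 + (114 - 8029)*(1044 + 8825) = -9 - 7915*9869 = -9 - 78113135 = -78113144)
(M + Z) + b((43 + 39)*(-63 + 55)) = (-78113144 - 7520) + (43 + 39)*(-63 + 55) = -78120664 + 82*(-8) = -78120664 - 656 = -78121320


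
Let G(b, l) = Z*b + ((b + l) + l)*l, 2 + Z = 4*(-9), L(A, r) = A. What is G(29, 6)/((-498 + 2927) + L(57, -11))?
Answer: -428/1243 ≈ -0.34433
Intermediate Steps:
Z = -38 (Z = -2 + 4*(-9) = -2 - 36 = -38)
G(b, l) = -38*b + l*(b + 2*l) (G(b, l) = -38*b + ((b + l) + l)*l = -38*b + (b + 2*l)*l = -38*b + l*(b + 2*l))
G(29, 6)/((-498 + 2927) + L(57, -11)) = (-38*29 + 2*6**2 + 29*6)/((-498 + 2927) + 57) = (-1102 + 2*36 + 174)/(2429 + 57) = (-1102 + 72 + 174)/2486 = -856*1/2486 = -428/1243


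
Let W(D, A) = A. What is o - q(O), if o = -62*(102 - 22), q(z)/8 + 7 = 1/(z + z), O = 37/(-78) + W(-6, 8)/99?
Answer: -4957456/1013 ≈ -4893.8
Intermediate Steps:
O = -1013/2574 (O = 37/(-78) + 8/99 = 37*(-1/78) + 8*(1/99) = -37/78 + 8/99 = -1013/2574 ≈ -0.39355)
q(z) = -56 + 4/z (q(z) = -56 + 8/(z + z) = -56 + 8/((2*z)) = -56 + 8*(1/(2*z)) = -56 + 4/z)
o = -4960 (o = -62*80 = -4960)
o - q(O) = -4960 - (-56 + 4/(-1013/2574)) = -4960 - (-56 + 4*(-2574/1013)) = -4960 - (-56 - 10296/1013) = -4960 - 1*(-67024/1013) = -4960 + 67024/1013 = -4957456/1013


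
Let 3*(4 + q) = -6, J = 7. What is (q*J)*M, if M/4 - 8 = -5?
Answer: -504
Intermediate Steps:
M = 12 (M = 32 + 4*(-5) = 32 - 20 = 12)
q = -6 (q = -4 + (⅓)*(-6) = -4 - 2 = -6)
(q*J)*M = -6*7*12 = -42*12 = -504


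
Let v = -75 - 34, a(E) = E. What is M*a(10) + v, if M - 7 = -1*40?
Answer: -439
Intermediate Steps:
v = -109
M = -33 (M = 7 - 1*40 = 7 - 40 = -33)
M*a(10) + v = -33*10 - 109 = -330 - 109 = -439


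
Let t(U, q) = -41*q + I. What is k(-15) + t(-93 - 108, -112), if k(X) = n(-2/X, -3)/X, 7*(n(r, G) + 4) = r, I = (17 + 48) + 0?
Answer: 7335193/1575 ≈ 4657.3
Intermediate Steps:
I = 65 (I = 65 + 0 = 65)
n(r, G) = -4 + r/7
t(U, q) = 65 - 41*q (t(U, q) = -41*q + 65 = 65 - 41*q)
k(X) = (-4 - 2/(7*X))/X (k(X) = (-4 + (-2/X)/7)/X = (-4 - 2/(7*X))/X)
k(-15) + t(-93 - 108, -112) = (2/7)*(-1 - 14*(-15))/(-15)² + (65 - 41*(-112)) = (2/7)*(1/225)*(-1 + 210) + (65 + 4592) = (2/7)*(1/225)*209 + 4657 = 418/1575 + 4657 = 7335193/1575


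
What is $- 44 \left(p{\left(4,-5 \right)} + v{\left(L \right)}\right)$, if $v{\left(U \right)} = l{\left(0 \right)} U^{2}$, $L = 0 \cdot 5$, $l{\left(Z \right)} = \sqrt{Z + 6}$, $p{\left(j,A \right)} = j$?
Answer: $-176$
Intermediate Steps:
$l{\left(Z \right)} = \sqrt{6 + Z}$
$L = 0$
$v{\left(U \right)} = \sqrt{6} U^{2}$ ($v{\left(U \right)} = \sqrt{6 + 0} U^{2} = \sqrt{6} U^{2}$)
$- 44 \left(p{\left(4,-5 \right)} + v{\left(L \right)}\right) = - 44 \left(4 + \sqrt{6} \cdot 0^{2}\right) = - 44 \left(4 + \sqrt{6} \cdot 0\right) = - 44 \left(4 + 0\right) = \left(-44\right) 4 = -176$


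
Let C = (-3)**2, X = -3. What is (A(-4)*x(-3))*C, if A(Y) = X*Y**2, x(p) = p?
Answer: 1296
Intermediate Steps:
A(Y) = -3*Y**2
C = 9
(A(-4)*x(-3))*C = (-3*(-4)**2*(-3))*9 = (-3*16*(-3))*9 = -48*(-3)*9 = 144*9 = 1296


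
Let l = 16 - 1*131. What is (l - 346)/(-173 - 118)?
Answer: 461/291 ≈ 1.5842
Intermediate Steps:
l = -115 (l = 16 - 131 = -115)
(l - 346)/(-173 - 118) = (-115 - 346)/(-173 - 118) = -461/(-291) = -461*(-1/291) = 461/291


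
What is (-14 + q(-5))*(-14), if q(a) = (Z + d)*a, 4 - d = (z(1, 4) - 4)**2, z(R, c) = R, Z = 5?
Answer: 196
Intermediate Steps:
d = -5 (d = 4 - (1 - 4)**2 = 4 - 1*(-3)**2 = 4 - 1*9 = 4 - 9 = -5)
q(a) = 0 (q(a) = (5 - 5)*a = 0*a = 0)
(-14 + q(-5))*(-14) = (-14 + 0)*(-14) = -14*(-14) = 196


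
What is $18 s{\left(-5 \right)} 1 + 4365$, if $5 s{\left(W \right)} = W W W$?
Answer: $3915$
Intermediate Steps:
$s{\left(W \right)} = \frac{W^{3}}{5}$ ($s{\left(W \right)} = \frac{W W W}{5} = \frac{W^{2} W}{5} = \frac{W^{3}}{5}$)
$18 s{\left(-5 \right)} 1 + 4365 = 18 \frac{\left(-5\right)^{3}}{5} \cdot 1 + 4365 = 18 \cdot \frac{1}{5} \left(-125\right) 1 + 4365 = 18 \left(-25\right) 1 + 4365 = \left(-450\right) 1 + 4365 = -450 + 4365 = 3915$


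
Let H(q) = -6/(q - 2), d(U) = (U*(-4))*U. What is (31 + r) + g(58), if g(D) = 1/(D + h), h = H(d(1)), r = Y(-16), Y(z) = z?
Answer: 886/59 ≈ 15.017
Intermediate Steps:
d(U) = -4*U² (d(U) = (-4*U)*U = -4*U²)
r = -16
H(q) = -6/(-2 + q)
h = 1 (h = -6/(-2 - 4*1²) = -6/(-2 - 4*1) = -6/(-2 - 4) = -6/(-6) = -6*(-⅙) = 1)
g(D) = 1/(1 + D) (g(D) = 1/(D + 1) = 1/(1 + D))
(31 + r) + g(58) = (31 - 16) + 1/(1 + 58) = 15 + 1/59 = 886/59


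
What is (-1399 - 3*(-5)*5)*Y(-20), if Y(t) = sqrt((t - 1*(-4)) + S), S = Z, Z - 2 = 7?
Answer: -1324*I*sqrt(7) ≈ -3503.0*I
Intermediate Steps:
Z = 9 (Z = 2 + 7 = 9)
S = 9
Y(t) = sqrt(13 + t) (Y(t) = sqrt((t - 1*(-4)) + 9) = sqrt((t + 4) + 9) = sqrt((4 + t) + 9) = sqrt(13 + t))
(-1399 - 3*(-5)*5)*Y(-20) = (-1399 - 3*(-5)*5)*sqrt(13 - 20) = (-1399 + 15*5)*sqrt(-7) = (-1399 + 75)*(I*sqrt(7)) = -1324*I*sqrt(7)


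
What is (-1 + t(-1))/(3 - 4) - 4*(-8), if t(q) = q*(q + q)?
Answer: 31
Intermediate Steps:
t(q) = 2*q² (t(q) = q*(2*q) = 2*q²)
(-1 + t(-1))/(3 - 4) - 4*(-8) = (-1 + 2*(-1)²)/(3 - 4) - 4*(-8) = (-1 + 2*1)/(-1) + 32 = (-1 + 2)*(-1) + 32 = 1*(-1) + 32 = -1 + 32 = 31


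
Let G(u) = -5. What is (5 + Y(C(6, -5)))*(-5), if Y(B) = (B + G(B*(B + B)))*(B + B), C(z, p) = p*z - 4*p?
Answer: -1525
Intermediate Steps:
C(z, p) = -4*p + p*z
Y(B) = 2*B*(-5 + B) (Y(B) = (B - 5)*(B + B) = (-5 + B)*(2*B) = 2*B*(-5 + B))
(5 + Y(C(6, -5)))*(-5) = (5 + 2*(-5*(-4 + 6))*(-5 - 5*(-4 + 6)))*(-5) = (5 + 2*(-5*2)*(-5 - 5*2))*(-5) = (5 + 2*(-10)*(-5 - 10))*(-5) = (5 + 2*(-10)*(-15))*(-5) = (5 + 300)*(-5) = 305*(-5) = -1525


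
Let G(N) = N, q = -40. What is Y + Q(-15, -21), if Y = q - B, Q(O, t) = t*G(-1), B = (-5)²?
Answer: -44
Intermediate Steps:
B = 25
Q(O, t) = -t (Q(O, t) = t*(-1) = -t)
Y = -65 (Y = -40 - 1*25 = -40 - 25 = -65)
Y + Q(-15, -21) = -65 - 1*(-21) = -65 + 21 = -44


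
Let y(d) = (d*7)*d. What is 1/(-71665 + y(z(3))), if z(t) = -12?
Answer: -1/70657 ≈ -1.4153e-5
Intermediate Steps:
y(d) = 7*d² (y(d) = (7*d)*d = 7*d²)
1/(-71665 + y(z(3))) = 1/(-71665 + 7*(-12)²) = 1/(-71665 + 7*144) = 1/(-71665 + 1008) = 1/(-70657) = -1/70657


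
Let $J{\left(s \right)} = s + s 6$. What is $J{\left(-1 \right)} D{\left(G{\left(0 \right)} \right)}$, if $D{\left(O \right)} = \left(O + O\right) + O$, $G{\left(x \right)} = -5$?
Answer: $105$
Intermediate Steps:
$J{\left(s \right)} = 7 s$ ($J{\left(s \right)} = s + 6 s = 7 s$)
$D{\left(O \right)} = 3 O$ ($D{\left(O \right)} = 2 O + O = 3 O$)
$J{\left(-1 \right)} D{\left(G{\left(0 \right)} \right)} = 7 \left(-1\right) 3 \left(-5\right) = \left(-7\right) \left(-15\right) = 105$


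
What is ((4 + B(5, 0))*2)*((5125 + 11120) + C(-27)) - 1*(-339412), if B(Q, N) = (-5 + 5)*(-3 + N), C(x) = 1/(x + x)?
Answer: 12673040/27 ≈ 4.6937e+5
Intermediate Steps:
C(x) = 1/(2*x)
B(Q, N) = 0 (B(Q, N) = 0*(-3 + N) = 0)
((4 + B(5, 0))*2)*((5125 + 11120) + C(-27)) - 1*(-339412) = ((4 + 0)*2)*((5125 + 11120) + (1/2)/(-27)) - 1*(-339412) = (4*2)*(16245 + (1/2)*(-1/27)) + 339412 = 8*(16245 - 1/54) + 339412 = 8*(877229/54) + 339412 = 3508916/27 + 339412 = 12673040/27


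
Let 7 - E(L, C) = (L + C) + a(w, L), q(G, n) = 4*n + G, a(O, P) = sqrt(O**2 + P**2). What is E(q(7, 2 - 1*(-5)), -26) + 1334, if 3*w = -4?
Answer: 1332 - sqrt(11041)/3 ≈ 1297.0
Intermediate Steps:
w = -4/3 (w = (1/3)*(-4) = -4/3 ≈ -1.3333)
q(G, n) = G + 4*n
E(L, C) = 7 - C - L - sqrt(16/9 + L**2) (E(L, C) = 7 - ((L + C) + sqrt((-4/3)**2 + L**2)) = 7 - ((C + L) + sqrt(16/9 + L**2)) = 7 - (C + L + sqrt(16/9 + L**2)) = 7 + (-C - L - sqrt(16/9 + L**2)) = 7 - C - L - sqrt(16/9 + L**2))
E(q(7, 2 - 1*(-5)), -26) + 1334 = (7 - 1*(-26) - (7 + 4*(2 - 1*(-5))) - sqrt(16 + 9*(7 + 4*(2 - 1*(-5)))**2)/3) + 1334 = (7 + 26 - (7 + 4*(2 + 5)) - sqrt(16 + 9*(7 + 4*(2 + 5))**2)/3) + 1334 = (7 + 26 - (7 + 4*7) - sqrt(16 + 9*(7 + 4*7)**2)/3) + 1334 = (7 + 26 - (7 + 28) - sqrt(16 + 9*(7 + 28)**2)/3) + 1334 = (7 + 26 - 1*35 - sqrt(16 + 9*35**2)/3) + 1334 = (7 + 26 - 35 - sqrt(16 + 9*1225)/3) + 1334 = (7 + 26 - 35 - sqrt(16 + 11025)/3) + 1334 = (7 + 26 - 35 - sqrt(11041)/3) + 1334 = (-2 - sqrt(11041)/3) + 1334 = 1332 - sqrt(11041)/3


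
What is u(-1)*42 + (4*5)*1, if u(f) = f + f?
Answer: -64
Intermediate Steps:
u(f) = 2*f
u(-1)*42 + (4*5)*1 = (2*(-1))*42 + (4*5)*1 = -2*42 + 20*1 = -84 + 20 = -64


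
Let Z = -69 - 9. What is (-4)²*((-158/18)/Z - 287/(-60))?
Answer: 137476/1755 ≈ 78.334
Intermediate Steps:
Z = -78
(-4)²*((-158/18)/Z - 287/(-60)) = (-4)²*(-158/18/(-78) - 287/(-60)) = 16*(-158*1/18*(-1/78) - 287*(-1/60)) = 16*(-79/9*(-1/78) + 287/60) = 16*(79/702 + 287/60) = 16*(34369/7020) = 137476/1755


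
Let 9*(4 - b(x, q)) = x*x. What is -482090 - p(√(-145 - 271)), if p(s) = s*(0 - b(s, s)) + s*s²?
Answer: -482090 + 16784*I*√26/9 ≈ -4.8209e+5 + 9509.1*I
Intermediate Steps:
b(x, q) = 4 - x²/9 (b(x, q) = 4 - x*x/9 = 4 - x²/9)
p(s) = s³ + s*(-4 + s²/9) (p(s) = s*(0 - (4 - s²/9)) + s*s² = s*(0 + (-4 + s²/9)) + s³ = s*(-4 + s²/9) + s³ = s³ + s*(-4 + s²/9))
-482090 - p(√(-145 - 271)) = -482090 - (-4*√(-145 - 271) + 10*(√(-145 - 271))³/9) = -482090 - (-16*I*√26 + 10*(√(-416))³/9) = -482090 - (-16*I*√26 + 10*(4*I*√26)³/9) = -482090 - (-16*I*√26 + 10*(-1664*I*√26)/9) = -482090 - (-16*I*√26 - 16640*I*√26/9) = -482090 - (-16784)*I*√26/9 = -482090 + 16784*I*√26/9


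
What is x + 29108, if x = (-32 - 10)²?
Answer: 30872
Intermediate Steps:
x = 1764 (x = (-42)² = 1764)
x + 29108 = 1764 + 29108 = 30872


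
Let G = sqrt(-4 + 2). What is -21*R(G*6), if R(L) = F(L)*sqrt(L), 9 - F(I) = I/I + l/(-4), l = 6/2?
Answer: -735*2**(3/4)*sqrt(3)*sqrt(I)/4 ≈ -378.48 - 378.48*I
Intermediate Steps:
l = 3 (l = 6*(1/2) = 3)
G = I*sqrt(2) (G = sqrt(-2) = I*sqrt(2) ≈ 1.4142*I)
F(I) = 35/4 (F(I) = 9 - (I/I + 3/(-4)) = 9 - (1 + 3*(-1/4)) = 9 - (1 - 3/4) = 9 - 1*1/4 = 9 - 1/4 = 35/4)
R(L) = 35*sqrt(L)/4
-21*R(G*6) = -735*sqrt((I*sqrt(2))*6)/4 = -735*sqrt(6*I*sqrt(2))/4 = -735*2**(3/4)*sqrt(3)*sqrt(I)/4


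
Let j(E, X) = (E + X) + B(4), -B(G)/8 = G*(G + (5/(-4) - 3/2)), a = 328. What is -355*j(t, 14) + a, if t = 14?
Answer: 4588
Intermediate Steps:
B(G) = -8*G*(-11/4 + G) (B(G) = -8*G*(G + (5/(-4) - 3/2)) = -8*G*(G + (5*(-¼) - 3*½)) = -8*G*(G + (-5/4 - 3/2)) = -8*G*(G - 11/4) = -8*G*(-11/4 + G))
j(E, X) = -40 + E + X (j(E, X) = (E + X) + 2*4*(11 - 4*4) = (E + X) + 2*4*(11 - 16) = (E + X) + 2*4*(-5) = (E + X) - 40 = -40 + E + X)
-355*j(t, 14) + a = -355*(-40 + 14 + 14) + 328 = -355*(-12) + 328 = 4260 + 328 = 4588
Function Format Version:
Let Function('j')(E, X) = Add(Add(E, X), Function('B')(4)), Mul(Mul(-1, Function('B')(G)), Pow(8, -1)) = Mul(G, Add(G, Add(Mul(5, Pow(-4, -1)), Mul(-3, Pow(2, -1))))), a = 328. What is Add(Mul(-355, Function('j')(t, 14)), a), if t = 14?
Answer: 4588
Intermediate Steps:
Function('B')(G) = Mul(-8, G, Add(Rational(-11, 4), G)) (Function('B')(G) = Mul(-8, Mul(G, Add(G, Add(Mul(5, Pow(-4, -1)), Mul(-3, Pow(2, -1)))))) = Mul(-8, Mul(G, Add(G, Add(Mul(5, Rational(-1, 4)), Mul(-3, Rational(1, 2)))))) = Mul(-8, Mul(G, Add(G, Add(Rational(-5, 4), Rational(-3, 2))))) = Mul(-8, Mul(G, Add(G, Rational(-11, 4)))) = Mul(-8, Mul(G, Add(Rational(-11, 4), G))) = Mul(-8, G, Add(Rational(-11, 4), G)))
Function('j')(E, X) = Add(-40, E, X) (Function('j')(E, X) = Add(Add(E, X), Mul(2, 4, Add(11, Mul(-4, 4)))) = Add(Add(E, X), Mul(2, 4, Add(11, -16))) = Add(Add(E, X), Mul(2, 4, -5)) = Add(Add(E, X), -40) = Add(-40, E, X))
Add(Mul(-355, Function('j')(t, 14)), a) = Add(Mul(-355, Add(-40, 14, 14)), 328) = Add(Mul(-355, -12), 328) = Add(4260, 328) = 4588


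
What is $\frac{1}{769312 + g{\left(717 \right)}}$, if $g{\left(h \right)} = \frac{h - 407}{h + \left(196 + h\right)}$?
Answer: $\frac{163}{125397887} \approx 1.2999 \cdot 10^{-6}$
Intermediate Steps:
$g{\left(h \right)} = \frac{-407 + h}{196 + 2 h}$
$\frac{1}{769312 + g{\left(717 \right)}} = \frac{1}{769312 + \frac{-407 + 717}{2 \left(98 + 717\right)}} = \frac{1}{769312 + \frac{1}{2} \cdot \frac{1}{815} \cdot 310} = \frac{1}{769312 + \frac{31}{163}} = \frac{1}{\frac{125397887}{163}} = \frac{163}{125397887}$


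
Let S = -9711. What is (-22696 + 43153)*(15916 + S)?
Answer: 126935685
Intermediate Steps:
(-22696 + 43153)*(15916 + S) = (-22696 + 43153)*(15916 - 9711) = 20457*6205 = 126935685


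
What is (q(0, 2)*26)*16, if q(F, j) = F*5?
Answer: 0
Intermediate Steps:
q(F, j) = 5*F
(q(0, 2)*26)*16 = ((5*0)*26)*16 = (0*26)*16 = 0*16 = 0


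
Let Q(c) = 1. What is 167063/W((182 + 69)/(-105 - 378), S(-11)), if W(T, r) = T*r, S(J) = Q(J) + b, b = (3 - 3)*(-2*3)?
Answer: -80691429/251 ≈ -3.2148e+5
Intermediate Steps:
b = 0 (b = 0*(-6) = 0)
S(J) = 1 (S(J) = 1 + 0 = 1)
167063/W((182 + 69)/(-105 - 378), S(-11)) = 167063/((((182 + 69)/(-105 - 378))*1)) = 167063/(((251/(-483))*1)) = 167063/(((251*(-1/483))*1)) = 167063/((-251/483*1)) = 167063/(-251/483) = 167063*(-483/251) = -80691429/251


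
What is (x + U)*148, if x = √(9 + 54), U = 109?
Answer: 16132 + 444*√7 ≈ 17307.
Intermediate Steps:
x = 3*√7 (x = √63 = 3*√7 ≈ 7.9373)
(x + U)*148 = (3*√7 + 109)*148 = (109 + 3*√7)*148 = 16132 + 444*√7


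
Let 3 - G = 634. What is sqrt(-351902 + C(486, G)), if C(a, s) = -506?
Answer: 14*I*sqrt(1798) ≈ 593.64*I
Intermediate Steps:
G = -631 (G = 3 - 1*634 = 3 - 634 = -631)
sqrt(-351902 + C(486, G)) = sqrt(-351902 - 506) = sqrt(-352408) = 14*I*sqrt(1798)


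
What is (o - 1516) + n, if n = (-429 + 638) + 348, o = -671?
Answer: -1630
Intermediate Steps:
n = 557 (n = 209 + 348 = 557)
(o - 1516) + n = (-671 - 1516) + 557 = -2187 + 557 = -1630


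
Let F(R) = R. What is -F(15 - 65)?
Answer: 50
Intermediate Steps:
-F(15 - 65) = -(15 - 65) = -1*(-50) = 50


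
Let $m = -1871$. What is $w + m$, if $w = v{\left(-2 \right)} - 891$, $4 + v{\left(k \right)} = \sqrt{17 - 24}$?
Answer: $-2766 + i \sqrt{7} \approx -2766.0 + 2.6458 i$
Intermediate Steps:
$v{\left(k \right)} = -4 + i \sqrt{7}$ ($v{\left(k \right)} = -4 + \sqrt{17 - 24} = -4 + \sqrt{-7} = -4 + i \sqrt{7}$)
$w = -895 + i \sqrt{7}$ ($w = \left(-4 + i \sqrt{7}\right) - 891 = -895 + i \sqrt{7} \approx -895.0 + 2.6458 i$)
$w + m = \left(-895 + i \sqrt{7}\right) - 1871 = -2766 + i \sqrt{7}$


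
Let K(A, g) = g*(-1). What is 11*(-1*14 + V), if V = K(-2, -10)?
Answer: -44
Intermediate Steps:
K(A, g) = -g
V = 10 (V = -1*(-10) = 10)
11*(-1*14 + V) = 11*(-1*14 + 10) = 11*(-14 + 10) = 11*(-4) = -44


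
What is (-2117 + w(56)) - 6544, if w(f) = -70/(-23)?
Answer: -199133/23 ≈ -8658.0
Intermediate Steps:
w(f) = 70/23 (w(f) = -70*(-1/23) = 70/23)
(-2117 + w(56)) - 6544 = (-2117 + 70/23) - 6544 = -48621/23 - 6544 = -199133/23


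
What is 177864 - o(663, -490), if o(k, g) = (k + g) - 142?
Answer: 177833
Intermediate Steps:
o(k, g) = -142 + g + k (o(k, g) = (g + k) - 142 = -142 + g + k)
177864 - o(663, -490) = 177864 - (-142 - 490 + 663) = 177864 - 1*31 = 177864 - 31 = 177833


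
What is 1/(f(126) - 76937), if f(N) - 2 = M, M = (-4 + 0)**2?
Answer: -1/76919 ≈ -1.3001e-5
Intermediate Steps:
M = 16 (M = (-4)**2 = 16)
f(N) = 18 (f(N) = 2 + 16 = 18)
1/(f(126) - 76937) = 1/(18 - 76937) = 1/(-76919) = -1/76919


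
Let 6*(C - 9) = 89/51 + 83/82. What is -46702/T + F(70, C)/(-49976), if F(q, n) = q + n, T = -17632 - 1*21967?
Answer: 58485252435383/49657058565408 ≈ 1.1778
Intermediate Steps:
T = -39599 (T = -17632 - 21967 = -39599)
C = 237359/25092 (C = 9 + (89/51 + 83/82)/6 = 9 + (1/6)*(11531/4182) = 9 + 11531/25092 = 237359/25092 ≈ 9.4595)
F(q, n) = n + q
-46702/T + F(70, C)/(-49976) = -46702/(-39599) + (237359/25092 + 70)/(-49976) = -46702*(-1/39599) + (1993799/25092)*(-1/49976) = 46702/39599 - 1993799/1253997792 = 58485252435383/49657058565408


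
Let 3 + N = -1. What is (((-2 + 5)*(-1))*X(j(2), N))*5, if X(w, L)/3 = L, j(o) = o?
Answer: 180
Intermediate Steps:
N = -4 (N = -3 - 1 = -4)
X(w, L) = 3*L
(((-2 + 5)*(-1))*X(j(2), N))*5 = (((-2 + 5)*(-1))*(3*(-4)))*5 = ((3*(-1))*(-12))*5 = -3*(-12)*5 = 36*5 = 180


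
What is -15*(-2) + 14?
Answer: 44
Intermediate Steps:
-15*(-2) + 14 = 30 + 14 = 44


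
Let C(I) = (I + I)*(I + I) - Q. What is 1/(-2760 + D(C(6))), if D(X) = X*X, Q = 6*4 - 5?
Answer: 1/12865 ≈ 7.7730e-5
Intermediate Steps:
Q = 19 (Q = 24 - 5 = 19)
C(I) = -19 + 4*I² (C(I) = (I + I)*(I + I) - 1*19 = (2*I)*(2*I) - 19 = 4*I² - 19 = -19 + 4*I²)
D(X) = X²
1/(-2760 + D(C(6))) = 1/(-2760 + (-19 + 4*6²)²) = 1/(-2760 + (-19 + 4*36)²) = 1/(-2760 + (-19 + 144)²) = 1/(-2760 + 125²) = 1/(-2760 + 15625) = 1/12865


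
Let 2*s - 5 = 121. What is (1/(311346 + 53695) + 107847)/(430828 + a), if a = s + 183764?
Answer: 39368576728/224374275855 ≈ 0.17546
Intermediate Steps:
s = 63 (s = 5/2 + (½)*121 = 5/2 + 121/2 = 63)
a = 183827 (a = 63 + 183764 = 183827)
(1/(311346 + 53695) + 107847)/(430828 + a) = (1/(311346 + 53695) + 107847)/(430828 + 183827) = (1/365041 + 107847)/614655 = (1/365041 + 107847)*(1/614655) = (39368576728/365041)*(1/614655) = 39368576728/224374275855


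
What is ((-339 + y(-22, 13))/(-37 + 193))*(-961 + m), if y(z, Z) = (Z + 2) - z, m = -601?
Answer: 117931/39 ≈ 3023.9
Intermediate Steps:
y(z, Z) = 2 + Z - z (y(z, Z) = (2 + Z) - z = 2 + Z - z)
((-339 + y(-22, 13))/(-37 + 193))*(-961 + m) = ((-339 + (2 + 13 - 1*(-22)))/(-37 + 193))*(-961 - 601) = ((-339 + (2 + 13 + 22))/156)*(-1562) = ((-339 + 37)*(1/156))*(-1562) = -302*1/156*(-1562) = -151/78*(-1562) = 117931/39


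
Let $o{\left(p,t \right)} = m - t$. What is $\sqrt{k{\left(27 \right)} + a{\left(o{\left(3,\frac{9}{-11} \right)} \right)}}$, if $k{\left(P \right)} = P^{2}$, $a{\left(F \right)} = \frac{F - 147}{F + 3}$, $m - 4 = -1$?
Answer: $2 \sqrt{177} \approx 26.608$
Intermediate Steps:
$m = 3$ ($m = 4 - 1 = 3$)
$o{\left(p,t \right)} = 3 - t$
$a{\left(F \right)} = \frac{-147 + F}{3 + F}$
$\sqrt{k{\left(27 \right)} + a{\left(o{\left(3,\frac{9}{-11} \right)} \right)}} = \sqrt{27^{2} + \frac{-147 + \left(3 - \frac{9}{-11}\right)}{3 + \left(3 - \frac{9}{-11}\right)}} = \sqrt{729 + \frac{-147 + \left(3 - 9 \left(- \frac{1}{11}\right)\right)}{3 + \left(3 - 9 \left(- \frac{1}{11}\right)\right)}} = \sqrt{729 + \frac{-147 + \left(3 - - \frac{9}{11}\right)}{3 + \left(3 - - \frac{9}{11}\right)}} = \sqrt{729 + \frac{-147 + \left(3 + \frac{9}{11}\right)}{3 + \left(3 + \frac{9}{11}\right)}} = \sqrt{729 + \frac{-147 + \frac{42}{11}}{3 + \frac{42}{11}}} = \sqrt{729 + \frac{1}{\frac{75}{11}} \left(- \frac{1575}{11}\right)} = \sqrt{729 + \frac{11}{75} \left(- \frac{1575}{11}\right)} = \sqrt{729 - 21} = \sqrt{708} = 2 \sqrt{177}$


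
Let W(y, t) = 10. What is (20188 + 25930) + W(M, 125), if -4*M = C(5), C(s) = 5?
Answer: 46128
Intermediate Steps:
M = -5/4 (M = -1/4*5 = -5/4 ≈ -1.2500)
(20188 + 25930) + W(M, 125) = (20188 + 25930) + 10 = 46118 + 10 = 46128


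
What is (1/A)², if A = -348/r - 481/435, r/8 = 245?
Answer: 1817316900/2992855849 ≈ 0.60722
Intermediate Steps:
r = 1960 (r = 8*245 = 1960)
A = -54707/42630 (A = -348/1960 - 481/435 = -348*1/1960 - 481*1/435 = -87/490 - 481/435 = -54707/42630 ≈ -1.2833)
(1/A)² = (1/(-54707/42630))² = (-42630/54707)² = 1817316900/2992855849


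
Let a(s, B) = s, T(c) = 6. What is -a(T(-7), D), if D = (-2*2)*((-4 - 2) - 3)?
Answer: -6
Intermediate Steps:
D = 36 (D = -4*(-6 - 3) = -4*(-9) = 36)
-a(T(-7), D) = -1*6 = -6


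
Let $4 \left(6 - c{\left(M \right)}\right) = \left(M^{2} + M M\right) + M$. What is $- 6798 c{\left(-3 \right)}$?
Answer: $- \frac{30591}{2} \approx -15296.0$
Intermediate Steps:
$c{\left(M \right)} = 6 - \frac{M^{2}}{2} - \frac{M}{4}$ ($c{\left(M \right)} = 6 - \frac{\left(M^{2} + M M\right) + M}{4} = 6 - \frac{\left(M^{2} + M^{2}\right) + M}{4} = 6 - \frac{2 M^{2} + M}{4} = 6 - \frac{M + 2 M^{2}}{4} = 6 - \left(\frac{M^{2}}{2} + \frac{M}{4}\right) = 6 - \frac{M^{2}}{2} - \frac{M}{4}$)
$- 6798 c{\left(-3 \right)} = - 6798 \left(6 - \frac{\left(-3\right)^{2}}{2} - - \frac{3}{4}\right) = - 6798 \left(6 - \frac{9}{2} + \frac{3}{4}\right) = \left(-6798\right) \frac{9}{4} = - \frac{30591}{2}$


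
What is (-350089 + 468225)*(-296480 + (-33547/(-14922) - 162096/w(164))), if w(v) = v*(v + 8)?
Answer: -460714775374046668/13153743 ≈ -3.5025e+10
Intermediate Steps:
w(v) = v*(8 + v)
(-350089 + 468225)*(-296480 + (-33547/(-14922) - 162096/w(164))) = (-350089 + 468225)*(-296480 + (-33547/(-14922) - 162096*1/(164*(8 + 164)))) = 118136*(-296480 + (-33547*(-1/14922) - 162096/(164*172))) = 118136*(-296480 + (33547/14922 - 162096/28208)) = 118136*(-296480 + (33547/14922 - 162096*1/28208)) = 118136*(-296480 + (33547/14922 - 10131/1763)) = 118136*(-296480 - 92031421/26307486) = 118136*(-7799735480701/26307486) = -460714775374046668/13153743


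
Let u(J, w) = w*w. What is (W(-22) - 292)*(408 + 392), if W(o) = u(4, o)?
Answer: 153600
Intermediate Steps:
u(J, w) = w²
W(o) = o²
(W(-22) - 292)*(408 + 392) = ((-22)² - 292)*(408 + 392) = (484 - 292)*800 = 192*800 = 153600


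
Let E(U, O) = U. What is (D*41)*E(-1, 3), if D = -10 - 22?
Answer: 1312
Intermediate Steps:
D = -32
(D*41)*E(-1, 3) = -32*41*(-1) = -1312*(-1) = 1312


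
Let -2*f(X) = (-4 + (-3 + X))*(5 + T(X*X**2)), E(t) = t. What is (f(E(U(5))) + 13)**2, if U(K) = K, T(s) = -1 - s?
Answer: 11664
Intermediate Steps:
f(X) = -(-7 + X)*(4 - X**3)/2 (f(X) = -(-4 + (-3 + X))*(5 + (-1 - X*X**2))/2 = -(-7 + X)*(5 + (-1 - X**3))/2 = -(-7 + X)*(4 - X**3)/2)
(f(E(U(5))) + 13)**2 = ((14 + (1/2)*5**4 - 2*5 - 7/2*5**3) + 13)**2 = ((14 + (1/2)*625 - 10 - 7/2*125) + 13)**2 = ((14 + 625/2 - 10 - 875/2) + 13)**2 = (-121 + 13)**2 = (-108)**2 = 11664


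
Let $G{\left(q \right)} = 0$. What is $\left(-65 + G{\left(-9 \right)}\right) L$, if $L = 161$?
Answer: $-10465$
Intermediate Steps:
$\left(-65 + G{\left(-9 \right)}\right) L = \left(-65 + 0\right) 161 = \left(-65\right) 161 = -10465$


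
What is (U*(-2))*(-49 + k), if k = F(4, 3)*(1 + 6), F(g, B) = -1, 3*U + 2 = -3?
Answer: -560/3 ≈ -186.67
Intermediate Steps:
U = -5/3 (U = -⅔ + (⅓)*(-3) = -⅔ - 1 = -5/3 ≈ -1.6667)
k = -7 (k = -(1 + 6) = -1*7 = -7)
(U*(-2))*(-49 + k) = (-5/3*(-2))*(-49 - 7) = (10/3)*(-56) = -560/3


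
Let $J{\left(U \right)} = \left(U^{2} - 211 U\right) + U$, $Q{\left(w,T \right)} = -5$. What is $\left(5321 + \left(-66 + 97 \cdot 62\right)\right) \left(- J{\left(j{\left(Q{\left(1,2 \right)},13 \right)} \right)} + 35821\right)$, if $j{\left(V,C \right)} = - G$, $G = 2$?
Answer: $398888793$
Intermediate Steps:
$j{\left(V,C \right)} = -2$ ($j{\left(V,C \right)} = \left(-1\right) 2 = -2$)
$J{\left(U \right)} = U^{2} - 210 U$
$\left(5321 + \left(-66 + 97 \cdot 62\right)\right) \left(- J{\left(j{\left(Q{\left(1,2 \right)},13 \right)} \right)} + 35821\right) = \left(5321 + \left(-66 + 97 \cdot 62\right)\right) \left(- \left(-2\right) \left(-210 - 2\right) + 35821\right) = \left(5321 + \left(-66 + 6014\right)\right) \left(- \left(-2\right) \left(-212\right) + 35821\right) = \left(5321 + 5948\right) \left(\left(-1\right) 424 + 35821\right) = 11269 \left(-424 + 35821\right) = 11269 \cdot 35397 = 398888793$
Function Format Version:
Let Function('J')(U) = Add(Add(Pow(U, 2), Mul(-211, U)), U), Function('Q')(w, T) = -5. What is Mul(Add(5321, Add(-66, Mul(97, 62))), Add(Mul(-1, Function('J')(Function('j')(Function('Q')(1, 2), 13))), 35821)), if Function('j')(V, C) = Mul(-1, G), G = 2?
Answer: 398888793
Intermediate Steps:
Function('j')(V, C) = -2 (Function('j')(V, C) = Mul(-1, 2) = -2)
Function('J')(U) = Add(Pow(U, 2), Mul(-210, U))
Mul(Add(5321, Add(-66, Mul(97, 62))), Add(Mul(-1, Function('J')(Function('j')(Function('Q')(1, 2), 13))), 35821)) = Mul(Add(5321, Add(-66, Mul(97, 62))), Add(Mul(-1, Mul(-2, Add(-210, -2))), 35821)) = Mul(Add(5321, Add(-66, 6014)), Add(Mul(-1, Mul(-2, -212)), 35821)) = Mul(Add(5321, 5948), Add(Mul(-1, 424), 35821)) = Mul(11269, Add(-424, 35821)) = Mul(11269, 35397) = 398888793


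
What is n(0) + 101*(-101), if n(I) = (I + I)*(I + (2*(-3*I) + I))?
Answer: -10201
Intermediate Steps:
n(I) = -8*I**2 (n(I) = (2*I)*(I + (-6*I + I)) = (2*I)*(I - 5*I) = (2*I)*(-4*I) = -8*I**2)
n(0) + 101*(-101) = -8*0**2 + 101*(-101) = -8*0 - 10201 = 0 - 10201 = -10201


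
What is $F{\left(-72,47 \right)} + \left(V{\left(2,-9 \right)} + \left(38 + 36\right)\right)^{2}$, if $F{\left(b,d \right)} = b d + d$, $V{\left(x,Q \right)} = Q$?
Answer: $888$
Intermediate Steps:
$F{\left(b,d \right)} = d + b d$
$F{\left(-72,47 \right)} + \left(V{\left(2,-9 \right)} + \left(38 + 36\right)\right)^{2} = 47 \left(1 - 72\right) + \left(-9 + \left(38 + 36\right)\right)^{2} = 47 \left(-71\right) + \left(-9 + 74\right)^{2} = -3337 + 65^{2} = -3337 + 4225 = 888$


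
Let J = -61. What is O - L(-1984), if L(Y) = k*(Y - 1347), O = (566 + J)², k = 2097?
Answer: 7240132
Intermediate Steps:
O = 255025 (O = (566 - 61)² = 505² = 255025)
L(Y) = -2824659 + 2097*Y (L(Y) = 2097*(Y - 1347) = 2097*(-1347 + Y) = -2824659 + 2097*Y)
O - L(-1984) = 255025 - (-2824659 + 2097*(-1984)) = 255025 - (-2824659 - 4160448) = 255025 - 1*(-6985107) = 255025 + 6985107 = 7240132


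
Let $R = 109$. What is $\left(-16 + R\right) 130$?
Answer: $12090$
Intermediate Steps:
$\left(-16 + R\right) 130 = \left(-16 + 109\right) 130 = 93 \cdot 130 = 12090$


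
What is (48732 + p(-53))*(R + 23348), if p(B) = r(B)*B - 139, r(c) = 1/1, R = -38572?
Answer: -738972960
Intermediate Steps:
r(c) = 1
p(B) = -139 + B (p(B) = 1*B - 139 = B - 139 = -139 + B)
(48732 + p(-53))*(R + 23348) = (48732 + (-139 - 53))*(-38572 + 23348) = (48732 - 192)*(-15224) = 48540*(-15224) = -738972960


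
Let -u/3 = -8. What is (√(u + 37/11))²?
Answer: 301/11 ≈ 27.364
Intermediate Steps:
u = 24 (u = -3*(-8) = 24)
(√(u + 37/11))² = (√(24 + 37/11))² = (√(301/11))² = (√3311/11)² = 301/11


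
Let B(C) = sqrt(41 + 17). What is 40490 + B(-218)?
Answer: 40490 + sqrt(58) ≈ 40498.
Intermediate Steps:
B(C) = sqrt(58)
40490 + B(-218) = 40490 + sqrt(58)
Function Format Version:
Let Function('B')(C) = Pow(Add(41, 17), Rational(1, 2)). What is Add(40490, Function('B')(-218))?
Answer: Add(40490, Pow(58, Rational(1, 2))) ≈ 40498.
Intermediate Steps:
Function('B')(C) = Pow(58, Rational(1, 2))
Add(40490, Function('B')(-218)) = Add(40490, Pow(58, Rational(1, 2)))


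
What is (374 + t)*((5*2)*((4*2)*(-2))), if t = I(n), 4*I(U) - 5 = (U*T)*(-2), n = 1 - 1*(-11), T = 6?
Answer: -54280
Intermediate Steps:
n = 12 (n = 1 + 11 = 12)
I(U) = 5/4 - 3*U (I(U) = 5/4 + ((U*6)*(-2))/4 = 5/4 + ((6*U)*(-2))/4 = 5/4 + (-12*U)/4 = 5/4 - 3*U)
t = -139/4 (t = 5/4 - 3*12 = 5/4 - 36 = -139/4 ≈ -34.750)
(374 + t)*((5*2)*((4*2)*(-2))) = (374 - 139/4)*((5*2)*((4*2)*(-2))) = 1357*(10*(8*(-2)))/4 = 1357*(10*(-16))/4 = (1357/4)*(-160) = -54280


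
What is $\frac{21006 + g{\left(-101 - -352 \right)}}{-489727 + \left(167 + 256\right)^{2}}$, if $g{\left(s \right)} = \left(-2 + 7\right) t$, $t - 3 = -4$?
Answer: $- \frac{21001}{310798} \approx -0.067571$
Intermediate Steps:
$t = -1$ ($t = 3 - 4 = -1$)
$g{\left(s \right)} = -5$ ($g{\left(s \right)} = \left(-2 + 7\right) \left(-1\right) = 5 \left(-1\right) = -5$)
$\frac{21006 + g{\left(-101 - -352 \right)}}{-489727 + \left(167 + 256\right)^{2}} = \frac{21006 - 5}{-489727 + \left(167 + 256\right)^{2}} = \frac{21001}{-489727 + 423^{2}} = \frac{21001}{-489727 + 178929} = \frac{21001}{-310798} = 21001 \left(- \frac{1}{310798}\right) = - \frac{21001}{310798}$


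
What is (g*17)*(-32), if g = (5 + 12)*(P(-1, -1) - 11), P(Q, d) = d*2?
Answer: 120224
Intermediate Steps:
P(Q, d) = 2*d
g = -221 (g = (5 + 12)*(2*(-1) - 11) = 17*(-2 - 11) = 17*(-13) = -221)
(g*17)*(-32) = -221*17*(-32) = -3757*(-32) = 120224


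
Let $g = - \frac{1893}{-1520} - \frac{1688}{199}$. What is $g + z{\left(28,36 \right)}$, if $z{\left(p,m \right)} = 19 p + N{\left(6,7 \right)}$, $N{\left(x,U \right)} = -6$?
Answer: $\frac{156915427}{302480} \approx 518.76$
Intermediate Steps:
$g = - \frac{2189053}{302480}$ ($g = \left(-1893\right) \left(- \frac{1}{1520}\right) - \frac{1688}{199} = \frac{1893}{1520} - \frac{1688}{199} = - \frac{2189053}{302480} \approx -7.237$)
$z{\left(p,m \right)} = -6 + 19 p$ ($z{\left(p,m \right)} = 19 p - 6 = -6 + 19 p$)
$g + z{\left(28,36 \right)} = - \frac{2189053}{302480} + \left(-6 + 19 \cdot 28\right) = - \frac{2189053}{302480} + \left(-6 + 532\right) = - \frac{2189053}{302480} + 526 = \frac{156915427}{302480}$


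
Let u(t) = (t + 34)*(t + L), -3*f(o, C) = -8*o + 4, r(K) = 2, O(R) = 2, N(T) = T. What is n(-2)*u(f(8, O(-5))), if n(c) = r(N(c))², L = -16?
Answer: 864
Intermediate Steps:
f(o, C) = -4/3 + 8*o/3 (f(o, C) = -(-8*o + 4)/3 = -(4 - 8*o)/3 = -4/3 + 8*o/3)
n(c) = 4 (n(c) = 2² = 4)
u(t) = (-16 + t)*(34 + t) (u(t) = (t + 34)*(t - 16) = (34 + t)*(-16 + t) = (-16 + t)*(34 + t))
n(-2)*u(f(8, O(-5))) = 4*(-544 + (-4/3 + (8/3)*8)² + 18*(-4/3 + (8/3)*8)) = 4*(-544 + (-4/3 + 64/3)² + 18*(-4/3 + 64/3)) = 4*(-544 + 20² + 18*20) = 4*(-544 + 400 + 360) = 4*216 = 864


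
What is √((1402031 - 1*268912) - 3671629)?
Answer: I*√2538510 ≈ 1593.3*I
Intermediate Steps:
√((1402031 - 1*268912) - 3671629) = √((1402031 - 268912) - 3671629) = √(1133119 - 3671629) = √(-2538510) = I*√2538510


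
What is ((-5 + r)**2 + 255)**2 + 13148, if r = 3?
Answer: 80229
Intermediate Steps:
((-5 + r)**2 + 255)**2 + 13148 = ((-5 + 3)**2 + 255)**2 + 13148 = ((-2)**2 + 255)**2 + 13148 = (4 + 255)**2 + 13148 = 259**2 + 13148 = 67081 + 13148 = 80229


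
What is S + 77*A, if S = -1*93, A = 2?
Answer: 61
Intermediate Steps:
S = -93
S + 77*A = -93 + 77*2 = -93 + 154 = 61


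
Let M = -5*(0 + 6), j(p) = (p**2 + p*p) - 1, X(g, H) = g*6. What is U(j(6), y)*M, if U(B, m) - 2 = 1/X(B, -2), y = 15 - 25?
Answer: -4265/71 ≈ -60.070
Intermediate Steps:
X(g, H) = 6*g
j(p) = -1 + 2*p**2 (j(p) = (p**2 + p**2) - 1 = 2*p**2 - 1 = -1 + 2*p**2)
y = -10
U(B, m) = 2 + 1/(6*B)
M = -30 (M = -5*6 = -30)
U(j(6), y)*M = (2 + 1/(6*(-1 + 2*6**2)))*(-30) = (2 + 1/(6*(-1 + 2*36)))*(-30) = (2 + 1/(6*(-1 + 72)))*(-30) = (2 + (1/6)/71)*(-30) = (2 + (1/6)*(1/71))*(-30) = (2 + 1/426)*(-30) = (853/426)*(-30) = -4265/71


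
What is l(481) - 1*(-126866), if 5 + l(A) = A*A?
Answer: 358222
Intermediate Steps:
l(A) = -5 + A² (l(A) = -5 + A*A = -5 + A²)
l(481) - 1*(-126866) = (-5 + 481²) - 1*(-126866) = (-5 + 231361) + 126866 = 231356 + 126866 = 358222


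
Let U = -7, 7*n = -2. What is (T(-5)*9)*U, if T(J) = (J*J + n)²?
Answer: -269361/7 ≈ -38480.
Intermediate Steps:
n = -2/7 (n = (⅐)*(-2) = -2/7 ≈ -0.28571)
T(J) = (-2/7 + J²)² (T(J) = (J*J - 2/7)² = (J² - 2/7)² = (-2/7 + J²)²)
(T(-5)*9)*U = (((-2 + 7*(-5)²)²/49)*9)*(-7) = (((-2 + 7*25)²/49)*9)*(-7) = (((-2 + 175)²/49)*9)*(-7) = (((1/49)*173²)*9)*(-7) = (((1/49)*29929)*9)*(-7) = ((29929/49)*9)*(-7) = (269361/49)*(-7) = -269361/7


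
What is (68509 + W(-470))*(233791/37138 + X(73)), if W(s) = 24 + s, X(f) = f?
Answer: 200436346495/37138 ≈ 5.3971e+6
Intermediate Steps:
(68509 + W(-470))*(233791/37138 + X(73)) = (68509 + (24 - 470))*(233791/37138 + 73) = (68509 - 446)*(233791*(1/37138) + 73) = 68063*(233791/37138 + 73) = 68063*(2944865/37138) = 200436346495/37138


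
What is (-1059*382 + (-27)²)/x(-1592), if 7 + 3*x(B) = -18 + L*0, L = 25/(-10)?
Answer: 1211427/25 ≈ 48457.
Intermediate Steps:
L = -5/2 (L = 25*(-⅒) = -5/2 ≈ -2.5000)
x(B) = -25/3 (x(B) = -7/3 + (-18 - 5/2*0)/3 = -7/3 + (-18 + 0)/3 = -7/3 + (⅓)*(-18) = -7/3 - 6 = -25/3)
(-1059*382 + (-27)²)/x(-1592) = (-1059*382 + (-27)²)/(-25/3) = (-404538 + 729)*(-3/25) = -403809*(-3/25) = 1211427/25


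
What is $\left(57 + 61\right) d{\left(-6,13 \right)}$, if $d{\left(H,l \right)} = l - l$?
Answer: $0$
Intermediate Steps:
$d{\left(H,l \right)} = 0$
$\left(57 + 61\right) d{\left(-6,13 \right)} = \left(57 + 61\right) 0 = 118 \cdot 0 = 0$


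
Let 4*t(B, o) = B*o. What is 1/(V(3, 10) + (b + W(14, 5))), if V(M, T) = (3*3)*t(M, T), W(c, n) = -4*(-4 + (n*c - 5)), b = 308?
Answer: 2/263 ≈ 0.0076046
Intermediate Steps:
t(B, o) = B*o/4 (t(B, o) = (B*o)/4 = B*o/4)
W(c, n) = 36 - 4*c*n (W(c, n) = -4*(-4 + (c*n - 5)) = -4*(-4 + (-5 + c*n)) = -4*(-9 + c*n) = 36 - 4*c*n)
V(M, T) = 9*M*T/4 (V(M, T) = (3*3)*(M*T/4) = 9*(M*T/4) = 9*M*T/4)
1/(V(3, 10) + (b + W(14, 5))) = 1/((9/4)*3*10 + (308 + (36 - 4*14*5))) = 1/(135/2 + (308 + (36 - 280))) = 1/(135/2 + (308 - 244)) = 1/(135/2 + 64) = 1/(263/2) = 2/263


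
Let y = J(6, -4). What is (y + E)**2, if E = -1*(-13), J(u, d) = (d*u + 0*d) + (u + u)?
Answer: 1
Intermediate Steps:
J(u, d) = 2*u + d*u (J(u, d) = (d*u + 0) + 2*u = d*u + 2*u = 2*u + d*u)
y = -12 (y = 6*(2 - 4) = 6*(-2) = -12)
E = 13
(y + E)**2 = (-12 + 13)**2 = 1**2 = 1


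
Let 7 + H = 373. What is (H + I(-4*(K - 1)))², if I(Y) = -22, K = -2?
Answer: 118336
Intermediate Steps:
H = 366 (H = -7 + 373 = 366)
(H + I(-4*(K - 1)))² = (366 - 22)² = 344² = 118336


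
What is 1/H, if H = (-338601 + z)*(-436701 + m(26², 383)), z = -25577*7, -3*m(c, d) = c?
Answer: 3/678511641560 ≈ 4.4214e-12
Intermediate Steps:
m(c, d) = -c/3
z = -179039
H = 678511641560/3 (H = (-338601 - 179039)*(-436701 - ⅓*26²) = -517640*(-436701 - ⅓*676) = -517640*(-436701 - 676/3) = -517640*(-1310779/3) = 678511641560/3 ≈ 2.2617e+11)
1/H = 1/(678511641560/3) = 3/678511641560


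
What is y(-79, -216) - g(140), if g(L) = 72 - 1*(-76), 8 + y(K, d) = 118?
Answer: -38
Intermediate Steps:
y(K, d) = 110 (y(K, d) = -8 + 118 = 110)
g(L) = 148 (g(L) = 72 + 76 = 148)
y(-79, -216) - g(140) = 110 - 1*148 = 110 - 148 = -38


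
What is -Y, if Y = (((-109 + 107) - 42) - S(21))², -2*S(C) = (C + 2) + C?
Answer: -484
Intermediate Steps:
S(C) = -1 - C (S(C) = -((C + 2) + C)/2 = -((2 + C) + C)/2 = -(2 + 2*C)/2 = -1 - C)
Y = 484 (Y = (((-109 + 107) - 42) - (-1 - 1*21))² = ((-2 - 42) - (-1 - 21))² = (-44 - 1*(-22))² = (-44 + 22)² = (-22)² = 484)
-Y = -1*484 = -484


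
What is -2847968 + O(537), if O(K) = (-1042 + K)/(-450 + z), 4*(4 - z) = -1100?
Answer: -487002023/171 ≈ -2.8480e+6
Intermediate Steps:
z = 279 (z = 4 - ¼*(-1100) = 4 + 275 = 279)
O(K) = 1042/171 - K/171 (O(K) = (-1042 + K)/(-450 + 279) = (-1042 + K)/(-171) = (-1042 + K)*(-1/171) = 1042/171 - K/171)
-2847968 + O(537) = -2847968 + (1042/171 - 1/171*537) = -2847968 + (1042/171 - 179/57) = -2847968 + 505/171 = -487002023/171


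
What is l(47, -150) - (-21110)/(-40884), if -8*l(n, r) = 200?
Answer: -521605/20442 ≈ -25.516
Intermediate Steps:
l(n, r) = -25 (l(n, r) = -⅛*200 = -25)
l(47, -150) - (-21110)/(-40884) = -25 - (-21110)/(-40884) = -25 - (-21110)*(-1)/40884 = -25 - 1*10555/20442 = -25 - 10555/20442 = -521605/20442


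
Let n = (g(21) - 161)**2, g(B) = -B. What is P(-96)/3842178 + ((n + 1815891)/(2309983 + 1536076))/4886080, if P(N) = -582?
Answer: -7435325302871/49117546141803328 ≈ -0.00015138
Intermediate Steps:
n = 33124 (n = (-1*21 - 161)**2 = (-21 - 161)**2 = (-182)**2 = 33124)
P(-96)/3842178 + ((n + 1815891)/(2309983 + 1536076))/4886080 = -582/3842178 + ((33124 + 1815891)/(2309983 + 1536076))/4886080 = -582*1/3842178 + (1849015/3846059)*(1/4886080) = -97/640363 + (1849015*(1/3846059))*(1/4886080) = -97/640363 + (37735/78491)*(1/4886080) = -97/640363 + 7547/76702661056 = -7435325302871/49117546141803328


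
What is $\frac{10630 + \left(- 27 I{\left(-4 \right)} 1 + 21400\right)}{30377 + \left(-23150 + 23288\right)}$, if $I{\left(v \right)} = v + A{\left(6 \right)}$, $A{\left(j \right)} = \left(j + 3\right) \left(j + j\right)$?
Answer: $\frac{29222}{30515} \approx 0.95763$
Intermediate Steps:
$A{\left(j \right)} = 2 j \left(3 + j\right)$ ($A{\left(j \right)} = \left(3 + j\right) 2 j = 2 j \left(3 + j\right)$)
$I{\left(v \right)} = 108 + v$ ($I{\left(v \right)} = v + 2 \cdot 6 \left(3 + 6\right) = v + 2 \cdot 6 \cdot 9 = v + 108 = 108 + v$)
$\frac{10630 + \left(- 27 I{\left(-4 \right)} 1 + 21400\right)}{30377 + \left(-23150 + 23288\right)} = \frac{10630 + \left(- 27 \left(108 - 4\right) 1 + 21400\right)}{30377 + \left(-23150 + 23288\right)} = \frac{10630 + \left(\left(-27\right) 104 \cdot 1 + 21400\right)}{30377 + 138} = \frac{10630 + \left(\left(-2808\right) 1 + 21400\right)}{30515} = \left(10630 + \left(-2808 + 21400\right)\right) \frac{1}{30515} = \left(10630 + 18592\right) \frac{1}{30515} = 29222 \cdot \frac{1}{30515} = \frac{29222}{30515}$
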